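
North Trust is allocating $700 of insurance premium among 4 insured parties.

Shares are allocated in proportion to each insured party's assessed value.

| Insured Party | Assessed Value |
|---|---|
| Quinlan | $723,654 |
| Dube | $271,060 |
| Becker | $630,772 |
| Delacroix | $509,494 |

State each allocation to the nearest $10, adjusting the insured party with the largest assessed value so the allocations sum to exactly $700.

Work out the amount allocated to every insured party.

Quinlan: $230 | Dube: $90 | Becker: $210 | Delacroix: $170

Sum of assessed value: 2,134,980.
Proportional shares: Quinlan 723,654/2,134,980 × $700 = 237.27; Dube 271,060/2,134,980 × $700 = 88.87; Becker 630,772/2,134,980 × $700 = 206.81; Delacroix 509,494/2,134,980 × $700 = 167.05.
Rounded to nearest $10: Quinlan $240; Dube $90; Becker $210; Delacroix $170. Sum = $710.
Difference $700 − $710 = −$10 applied to largest assessed value (Quinlan): Quinlan becomes $230.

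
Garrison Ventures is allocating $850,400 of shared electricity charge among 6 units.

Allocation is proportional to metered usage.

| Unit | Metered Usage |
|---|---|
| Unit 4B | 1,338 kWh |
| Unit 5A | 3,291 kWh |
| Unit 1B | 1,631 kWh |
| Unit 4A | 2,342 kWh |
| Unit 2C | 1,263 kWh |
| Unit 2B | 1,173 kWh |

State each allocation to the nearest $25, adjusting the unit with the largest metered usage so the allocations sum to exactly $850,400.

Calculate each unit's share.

Combined metered usage = 11,038.
Pro-rata amounts: Unit 4B 1,338/11,038 × $850,400 = 103,083.46; Unit 5A 3,291/11,038 × $850,400 = 253,548.32; Unit 1B 1,631/11,038 × $850,400 = 125,657.04; Unit 4A 2,342/11,038 × $850,400 = 180,434.57; Unit 2C 1,263/11,038 × $850,400 = 97,305.24; Unit 2B 1,173/11,038 × $850,400 = 90,371.37.
Rounded to nearest $25: Unit 4B $103,075; Unit 5A $253,550; Unit 1B $125,650; Unit 4A $180,425; Unit 2C $97,300; Unit 2B $90,375. Sum = $850,375.
Difference $850,400 − $850,375 = +$25 applied to largest metered usage (Unit 5A): Unit 5A becomes $253,575.

Unit 4B: $103,075 | Unit 5A: $253,575 | Unit 1B: $125,650 | Unit 4A: $180,425 | Unit 2C: $97,300 | Unit 2B: $90,375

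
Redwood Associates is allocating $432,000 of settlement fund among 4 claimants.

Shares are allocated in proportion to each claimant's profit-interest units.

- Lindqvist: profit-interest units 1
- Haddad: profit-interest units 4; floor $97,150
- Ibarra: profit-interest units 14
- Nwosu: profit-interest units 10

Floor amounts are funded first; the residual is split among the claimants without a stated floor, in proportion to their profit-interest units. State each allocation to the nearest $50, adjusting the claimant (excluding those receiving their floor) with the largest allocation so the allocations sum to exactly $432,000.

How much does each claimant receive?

Guaranteed amounts: Haddad $97,150. Residual $334,850.
Residual split over remaining profit-interest units 25: Lindqvist 13,394.00 → $13,400; Ibarra 187,516.00 → $187,500; Nwosu 133,940.00 → $133,950.

Lindqvist: $13,400 · Haddad: $97,150 · Ibarra: $187,500 · Nwosu: $133,950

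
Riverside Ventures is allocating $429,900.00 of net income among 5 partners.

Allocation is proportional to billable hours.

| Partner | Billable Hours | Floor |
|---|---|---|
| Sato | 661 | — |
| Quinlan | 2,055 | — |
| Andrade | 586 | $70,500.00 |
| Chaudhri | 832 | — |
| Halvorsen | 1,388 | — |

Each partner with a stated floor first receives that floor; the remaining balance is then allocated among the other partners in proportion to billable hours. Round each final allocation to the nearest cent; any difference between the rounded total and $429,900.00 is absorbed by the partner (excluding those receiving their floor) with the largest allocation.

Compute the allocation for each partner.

Guaranteed amounts: Andrade $70,500.00. Balance $359,400.00.
Balance split over remaining billable hours 4,936: Sato 48,128.7277 → $48,128.73; Quinlan 149,628.6467 → $149,628.65; Chaudhri 60,579.5786 → $60,579.58; Halvorsen 101,063.0470 → $101,063.05.
Rounding difference −$0.01 applied to Quinlan → $149,628.64.

Sato: $48,128.73 | Quinlan: $149,628.64 | Andrade: $70,500.00 | Chaudhri: $60,579.58 | Halvorsen: $101,063.05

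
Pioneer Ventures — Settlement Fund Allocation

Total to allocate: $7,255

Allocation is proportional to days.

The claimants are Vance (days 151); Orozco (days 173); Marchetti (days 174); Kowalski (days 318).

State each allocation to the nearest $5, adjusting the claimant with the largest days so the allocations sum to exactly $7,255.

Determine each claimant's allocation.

Vance: $1,345 | Orozco: $1,540 | Marchetti: $1,545 | Kowalski: $2,825

Total days = 151 + 173 + 174 + 318 = 816.
Proportional shares: Vance 1,342.53; Orozco 1,538.13; Marchetti 1,547.02; Kowalski 2,827.32.
Rounded to nearest $5: Vance $1,345; Orozco $1,540; Marchetti $1,545; Kowalski $2,825. Sum = $7,255.
No rounding difference to absorb.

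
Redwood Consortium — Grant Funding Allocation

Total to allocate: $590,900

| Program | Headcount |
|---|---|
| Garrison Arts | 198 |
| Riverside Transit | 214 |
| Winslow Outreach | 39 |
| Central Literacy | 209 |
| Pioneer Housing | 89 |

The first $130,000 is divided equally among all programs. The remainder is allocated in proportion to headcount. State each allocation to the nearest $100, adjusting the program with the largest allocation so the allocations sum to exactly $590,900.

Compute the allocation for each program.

Equal tier: $130,000 ÷ 5 = $26,000 apiece.
Remainder $460,900 by headcount (total 749): Garrison Arts 121,840.05 → $121,800; Riverside Transit 131,685.71 → $131,700; Winslow Outreach 23,998.80 → $24,000; Central Literacy 128,608.95 → $128,600; Pioneer Housing 54,766.49 → $54,800.
Totals: Garrison Arts $26,000 + $121,800 = $147,800; Riverside Transit $26,000 + $131,700 = $157,700; Winslow Outreach $26,000 + $24,000 = $50,000; Central Literacy $26,000 + $128,600 = $154,600; Pioneer Housing $26,000 + $54,800 = $80,800.

Garrison Arts: $147,800; Riverside Transit: $157,700; Winslow Outreach: $50,000; Central Literacy: $154,600; Pioneer Housing: $80,800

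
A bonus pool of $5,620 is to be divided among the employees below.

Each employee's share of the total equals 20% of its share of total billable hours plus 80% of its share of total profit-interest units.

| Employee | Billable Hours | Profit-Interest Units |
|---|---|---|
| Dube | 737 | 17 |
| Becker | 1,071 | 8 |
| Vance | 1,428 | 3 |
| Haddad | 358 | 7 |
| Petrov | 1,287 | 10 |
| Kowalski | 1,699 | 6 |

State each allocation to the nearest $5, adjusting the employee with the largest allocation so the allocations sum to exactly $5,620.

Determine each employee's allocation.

Totals — billable hours 6,580, profit-interest units 51.
Combined weights (20% billable hours + 80% profit-interest units): Dube 0.2891; Becker 0.1580; Vance 0.0905; Haddad 0.1207; Petrov 0.1960; Kowalski 0.1458.
Unrounded shares: Dube 1,624.56; Becker 888.20; Vance 508.40; Haddad 678.25; Petrov 1,101.41; Kowalski 819.17.
After rounding ($5): Dube $1,625; Becker $890; Vance $510; Haddad $680; Petrov $1,100; Kowalski $820. Sum = $5,625.
Difference $5,620 − $5,625 = −$5 applied to largest allocation (Dube): Dube becomes $1,620.

Dube: $1,620 · Becker: $890 · Vance: $510 · Haddad: $680 · Petrov: $1,100 · Kowalski: $820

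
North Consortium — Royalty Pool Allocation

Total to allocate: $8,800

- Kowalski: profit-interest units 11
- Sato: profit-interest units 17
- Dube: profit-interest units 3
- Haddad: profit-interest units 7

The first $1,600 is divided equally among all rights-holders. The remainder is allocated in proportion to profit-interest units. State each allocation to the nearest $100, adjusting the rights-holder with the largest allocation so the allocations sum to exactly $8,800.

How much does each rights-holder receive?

Kowalski: $2,500 · Sato: $3,600 · Dube: $1,000 · Haddad: $1,700

$1,600 shared equally gives $400 per rights-holder.
Remainder $7,200 by profit-interest units (total 38): Kowalski 2,084.21 → $2,100; Sato 3,221.05 → $3,200; Dube 568.42 → $600; Haddad 1,326.32 → $1,300.
Totals: Kowalski $400 + $2,100 = $2,500; Sato $400 + $3,200 = $3,600; Dube $400 + $600 = $1,000; Haddad $400 + $1,300 = $1,700.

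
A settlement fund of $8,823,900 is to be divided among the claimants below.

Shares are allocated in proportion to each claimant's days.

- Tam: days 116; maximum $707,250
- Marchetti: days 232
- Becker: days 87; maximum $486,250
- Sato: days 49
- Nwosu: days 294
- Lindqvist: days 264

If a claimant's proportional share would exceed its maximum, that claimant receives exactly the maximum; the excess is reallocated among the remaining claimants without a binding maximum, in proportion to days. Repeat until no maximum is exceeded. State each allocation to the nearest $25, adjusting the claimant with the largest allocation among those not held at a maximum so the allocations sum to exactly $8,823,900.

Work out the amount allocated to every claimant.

Days total: 1,042.
Pro-rata shares before constraints: Tam 982,315.16; Marchetti 1,964,630.33; Becker 736,736.37; Sato 414,943.47; Nwosu 2,489,660.84; Lindqvist 2,235,613.82.
Capped: Tam ($707,250), Becker ($486,250); residual $7,630,400 reallocated over remaining days 839.
Remaining shares: Marchetti 2,109,955.66 → $2,109,950; Sato 445,637.19 → $445,625; Nwosu 2,673,823.12 → $2,673,825; Lindqvist 2,400,984.03 → $2,400,975.
Rounding difference +$25 applied to Nwosu → $2,673,850.

Tam: $707,250 | Marchetti: $2,109,950 | Becker: $486,250 | Sato: $445,625 | Nwosu: $2,673,850 | Lindqvist: $2,400,975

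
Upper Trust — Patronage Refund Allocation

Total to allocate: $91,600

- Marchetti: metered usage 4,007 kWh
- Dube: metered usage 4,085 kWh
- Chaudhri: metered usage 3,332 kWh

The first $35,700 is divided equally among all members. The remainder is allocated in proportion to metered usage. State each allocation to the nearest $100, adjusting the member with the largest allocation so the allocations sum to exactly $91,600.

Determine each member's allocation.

Marchetti: $31,500; Dube: $31,900; Chaudhri: $28,200

$35,700 shared equally gives $11,900 per member.
Remainder $55,900 by metered usage (total 11,424): Marchetti 19,607.08 → $19,600; Dube 19,988.75 → $20,000; Chaudhri 16,304.17 → $16,300.
Totals: Marchetti $11,900 + $19,600 = $31,500; Dube $11,900 + $20,000 = $31,900; Chaudhri $11,900 + $16,300 = $28,200.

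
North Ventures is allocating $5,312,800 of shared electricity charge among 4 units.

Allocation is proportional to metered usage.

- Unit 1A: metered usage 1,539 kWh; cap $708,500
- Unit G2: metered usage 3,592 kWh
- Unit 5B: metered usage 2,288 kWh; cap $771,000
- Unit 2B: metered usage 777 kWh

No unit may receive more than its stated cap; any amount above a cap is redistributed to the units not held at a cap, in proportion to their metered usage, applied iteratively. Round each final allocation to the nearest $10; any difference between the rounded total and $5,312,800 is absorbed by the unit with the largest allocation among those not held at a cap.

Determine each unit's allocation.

Unit 1A: $708,500 | Unit G2: $3,151,570 | Unit 5B: $771,000 | Unit 2B: $681,730

Combined metered usage = 8,196.
Pro-rata shares before constraints: Unit 1A 997,608.49; Unit G2 2,328,401.37; Unit 5B 1,483,124.26; Unit 2B 503,665.89.
Held at cap: Unit 1A ($708,500), Unit 5B ($771,000); residual $3,833,300 reallocated over remaining metered usage 4,369.
Remaining shares: Unit G2 3,151,570.98 → $3,151,570; Unit 2B 681,729.02 → $681,730.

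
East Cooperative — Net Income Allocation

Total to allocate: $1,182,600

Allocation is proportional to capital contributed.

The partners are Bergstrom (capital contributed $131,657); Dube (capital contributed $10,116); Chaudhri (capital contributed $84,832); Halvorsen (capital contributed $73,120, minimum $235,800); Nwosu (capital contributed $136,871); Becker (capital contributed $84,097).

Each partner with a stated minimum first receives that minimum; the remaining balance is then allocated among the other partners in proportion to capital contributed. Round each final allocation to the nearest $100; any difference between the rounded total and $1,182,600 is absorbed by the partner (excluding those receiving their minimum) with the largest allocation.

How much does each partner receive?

Fund the minimums — Halvorsen $235,800. Balance $946,800.
Balance split over remaining capital contributed 447,573: Bergstrom 278,508.42 → $278,500; Dube 21,399.48 → $21,400; Chaudhri 179,454.39 → $179,500; Nwosu 289,538.16 → $289,500; Becker 177,899.56 → $177,900.

Bergstrom: $278,500 | Dube: $21,400 | Chaudhri: $179,500 | Halvorsen: $235,800 | Nwosu: $289,500 | Becker: $177,900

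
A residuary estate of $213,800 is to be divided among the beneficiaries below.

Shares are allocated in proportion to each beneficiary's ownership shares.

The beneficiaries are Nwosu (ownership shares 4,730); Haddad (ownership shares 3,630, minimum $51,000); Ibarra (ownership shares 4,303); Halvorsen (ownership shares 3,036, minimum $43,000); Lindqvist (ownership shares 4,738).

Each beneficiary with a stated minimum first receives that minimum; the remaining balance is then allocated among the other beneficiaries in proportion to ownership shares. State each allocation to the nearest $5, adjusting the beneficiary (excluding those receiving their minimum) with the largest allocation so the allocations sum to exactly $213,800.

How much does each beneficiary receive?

Minimums first: Haddad $51,000; Halvorsen $43,000. Remaining pool $119,800.
Remaining pool split over remaining ownership shares 13,771: Nwosu 41,148.36 → $41,150; Ibarra 37,433.69 → $37,435; Lindqvist 41,217.95 → $41,220.
Rounding difference −$5 applied to Lindqvist → $41,215.

Nwosu: $41,150 | Haddad: $51,000 | Ibarra: $37,435 | Halvorsen: $43,000 | Lindqvist: $41,215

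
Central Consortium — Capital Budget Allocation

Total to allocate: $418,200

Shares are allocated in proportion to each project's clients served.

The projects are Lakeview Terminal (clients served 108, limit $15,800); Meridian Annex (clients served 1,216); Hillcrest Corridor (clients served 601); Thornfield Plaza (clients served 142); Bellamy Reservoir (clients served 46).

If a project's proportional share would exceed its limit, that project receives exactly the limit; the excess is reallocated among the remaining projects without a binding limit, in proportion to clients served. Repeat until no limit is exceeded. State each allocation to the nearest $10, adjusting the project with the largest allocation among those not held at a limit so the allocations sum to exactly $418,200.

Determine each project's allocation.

Lakeview Terminal: $15,800 · Meridian Annex: $244,050 · Hillcrest Corridor: $120,620 · Thornfield Plaza: $28,500 · Bellamy Reservoir: $9,230

Sum of clients served: 2,113.
Unconstrained shares: Lakeview Terminal 21,375.11; Meridian Annex 240,667.87; Hillcrest Corridor 118,948.51; Thornfield Plaza 28,104.31; Bellamy Reservoir 9,104.21.
Capped: Lakeview Terminal ($15,800); residual $402,400 reallocated over remaining clients served 2,005.
Redistributed shares: Meridian Annex 244,049.08 → $244,050; Hillcrest Corridor 120,619.65 → $120,620; Thornfield Plaza 28,499.15 → $28,500; Bellamy Reservoir 9,232.12 → $9,230.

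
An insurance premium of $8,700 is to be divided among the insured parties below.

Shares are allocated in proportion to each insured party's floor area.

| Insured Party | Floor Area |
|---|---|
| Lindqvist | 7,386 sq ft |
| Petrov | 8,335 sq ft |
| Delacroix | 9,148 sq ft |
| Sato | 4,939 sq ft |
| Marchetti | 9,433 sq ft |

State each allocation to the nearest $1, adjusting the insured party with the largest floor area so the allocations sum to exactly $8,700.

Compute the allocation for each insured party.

Lindqvist: $1,638; Petrov: $1,848; Delacroix: $2,028; Sato: $1,095; Marchetti: $2,091

Total floor area = 7,386 + 8,335 + 9,148 + 4,939 + 9,433 = 39,241.
Raw shares: Lindqvist 1,637.53; Petrov 1,847.93; Delacroix 2,028.17; Sato 1,095.01; Marchetti 2,091.36.
Rounded to nearest $1: Lindqvist $1,638; Petrov $1,848; Delacroix $2,028; Sato $1,095; Marchetti $2,091. Sum = $8,700.
Rounded total matches; no reconciliation needed.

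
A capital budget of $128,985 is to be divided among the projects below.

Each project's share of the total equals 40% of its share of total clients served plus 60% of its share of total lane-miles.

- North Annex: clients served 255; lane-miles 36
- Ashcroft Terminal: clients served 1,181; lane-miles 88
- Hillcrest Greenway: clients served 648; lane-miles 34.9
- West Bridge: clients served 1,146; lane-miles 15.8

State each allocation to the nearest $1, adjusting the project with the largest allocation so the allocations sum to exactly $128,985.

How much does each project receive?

Clients served total 3,230; lane-miles total 174.7.
Composite weights (40% clients served + 60% lane-miles): North Annex 0.1552; Ashcroft Terminal 0.4485; Hillcrest Greenway 0.2001; West Bridge 0.1962.
Raw shares: North Annex 20,020.98; Ashcroft Terminal 57,848.00; Hillcrest Greenway 25,811.23; West Bridge 25,304.79.
Rounded to nearest $1: North Annex $20,021; Ashcroft Terminal $57,848; Hillcrest Greenway $25,811; West Bridge $25,305. Sum = $128,985.
No rounding difference to absorb.

North Annex: $20,021; Ashcroft Terminal: $57,848; Hillcrest Greenway: $25,811; West Bridge: $25,305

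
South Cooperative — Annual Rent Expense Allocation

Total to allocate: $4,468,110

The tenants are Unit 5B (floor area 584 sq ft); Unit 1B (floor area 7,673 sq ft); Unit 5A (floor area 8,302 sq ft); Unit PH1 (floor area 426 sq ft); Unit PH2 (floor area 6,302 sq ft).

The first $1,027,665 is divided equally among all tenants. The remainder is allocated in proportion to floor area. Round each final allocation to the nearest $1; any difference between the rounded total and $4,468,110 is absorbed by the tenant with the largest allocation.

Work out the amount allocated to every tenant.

$1,027,665 shared equally gives $205,533 per tenant.
Remainder $3,440,445 by floor area (total 23,287): Unit 5B 86,280.75 → $86,281; Unit 1B 1,133,616.80 → $1,133,617; Unit 5A 1,226,545.90 → $1,226,546; Unit PH1 62,937.67 → $62,938; Unit PH2 931,063.87 → $931,064.
Rounding difference −$1 on remainder applied to Unit 5A.
Totals: Unit 5B $205,533 + $86,281 = $291,814; Unit 1B $205,533 + $1,133,617 = $1,339,150; Unit 5A $205,533 + $1,226,545 = $1,432,078; Unit PH1 $205,533 + $62,938 = $268,471; Unit PH2 $205,533 + $931,064 = $1,136,597.

Unit 5B: $291,814 | Unit 1B: $1,339,150 | Unit 5A: $1,432,078 | Unit PH1: $268,471 | Unit PH2: $1,136,597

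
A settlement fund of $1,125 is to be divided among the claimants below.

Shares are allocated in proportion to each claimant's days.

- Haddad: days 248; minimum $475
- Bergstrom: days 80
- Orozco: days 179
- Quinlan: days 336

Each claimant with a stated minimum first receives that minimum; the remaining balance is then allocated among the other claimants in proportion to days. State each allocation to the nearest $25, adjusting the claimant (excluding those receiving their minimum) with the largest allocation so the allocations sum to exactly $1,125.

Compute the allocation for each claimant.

Minimums first: Haddad $475. Residual $650.
Residual split over remaining days 595: Bergstrom 87.39 → $75; Orozco 195.55 → $200; Quinlan 367.06 → $375.

Haddad: $475; Bergstrom: $75; Orozco: $200; Quinlan: $375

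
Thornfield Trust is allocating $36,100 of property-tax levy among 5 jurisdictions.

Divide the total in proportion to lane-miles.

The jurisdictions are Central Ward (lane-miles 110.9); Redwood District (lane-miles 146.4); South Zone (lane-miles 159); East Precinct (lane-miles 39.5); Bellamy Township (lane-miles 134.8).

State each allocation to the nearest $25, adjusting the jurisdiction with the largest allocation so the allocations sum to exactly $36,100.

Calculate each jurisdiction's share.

Central Ward: $6,775 | Redwood District: $8,950 | South Zone: $9,700 | East Precinct: $2,425 | Bellamy Township: $8,250

Total lane-miles = 590.6.
Pro-rata amounts: Central Ward 110.9/590.6 × $36,100 = 6,778.68; Redwood District 146.4/590.6 × $36,100 = 8,948.59; South Zone 159/590.6 × $36,100 = 9,718.76; East Precinct 39.5/590.6 × $36,100 = 2,414.41; Bellamy Township 134.8/590.6 × $36,100 = 8,239.55.
At nearest $25: Central Ward $6,775; Redwood District $8,950; South Zone $9,725; East Precinct $2,425; Bellamy Township $8,250. Sum = $36,125.
Difference $36,100 − $36,125 = −$25 applied to largest allocation (South Zone): South Zone becomes $9,700.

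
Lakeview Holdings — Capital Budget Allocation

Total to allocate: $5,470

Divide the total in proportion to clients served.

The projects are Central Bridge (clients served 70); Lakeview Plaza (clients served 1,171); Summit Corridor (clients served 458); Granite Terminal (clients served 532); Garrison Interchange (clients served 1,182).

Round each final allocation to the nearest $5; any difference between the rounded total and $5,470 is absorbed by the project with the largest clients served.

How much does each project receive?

Central Bridge: $110 | Lakeview Plaza: $1,875 | Summit Corridor: $735 | Granite Terminal: $855 | Garrison Interchange: $1,895

Total clients served = 70 + 1,171 + 458 + 532 + 1,182 = 3,413.
Pro-rata amounts: Central Bridge 112.19; Lakeview Plaza 1,876.76; Summit Corridor 734.03; Granite Terminal 852.63; Garrison Interchange 1,894.39.
Rounded to nearest $5: Central Bridge $110; Lakeview Plaza $1,875; Summit Corridor $735; Granite Terminal $855; Garrison Interchange $1,895. Sum = $5,470.
Sum already equals the total — no adjustment.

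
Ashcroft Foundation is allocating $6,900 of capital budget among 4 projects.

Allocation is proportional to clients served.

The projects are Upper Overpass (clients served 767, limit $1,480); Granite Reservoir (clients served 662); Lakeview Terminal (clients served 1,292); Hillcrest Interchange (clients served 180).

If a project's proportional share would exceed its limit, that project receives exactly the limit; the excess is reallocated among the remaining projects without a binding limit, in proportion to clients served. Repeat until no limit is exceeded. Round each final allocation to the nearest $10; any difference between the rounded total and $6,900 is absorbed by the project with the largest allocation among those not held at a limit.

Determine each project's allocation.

Upper Overpass: $1,480 · Granite Reservoir: $1,680 · Lakeview Terminal: $3,280 · Hillcrest Interchange: $460

Clients served total: 2,901.
Pro-rata shares before constraints: Upper Overpass 1,824.30; Granite Reservoir 1,574.56; Lakeview Terminal 3,073.01; Hillcrest Interchange 428.13.
Capped: Upper Overpass ($1,480); remaining pool $5,420 reallocated over remaining clients served 2,134.
Redistributed shares: Granite Reservoir 1,681.37 → $1,680; Lakeview Terminal 3,281.46 → $3,280; Hillcrest Interchange 457.17 → $460.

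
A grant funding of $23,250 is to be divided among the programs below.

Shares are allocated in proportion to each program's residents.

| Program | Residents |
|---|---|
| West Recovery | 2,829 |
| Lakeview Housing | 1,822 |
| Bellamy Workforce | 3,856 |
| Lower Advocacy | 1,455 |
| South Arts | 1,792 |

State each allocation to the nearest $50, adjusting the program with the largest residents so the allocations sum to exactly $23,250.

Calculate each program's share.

West Recovery: $5,600 | Lakeview Housing: $3,600 | Bellamy Workforce: $7,600 | Lower Advocacy: $2,900 | South Arts: $3,550

Sum of residents: 2,829 + 1,822 + 3,856 + 1,455 + 1,792 = 11,754.
Pro-rata amounts: West Recovery 5,595.90; Lakeview Housing 3,604.01; Bellamy Workforce 7,627.36; Lower Advocacy 2,878.06; South Arts 3,544.67.
After rounding ($50): West Recovery $5,600; Lakeview Housing $3,600; Bellamy Workforce $7,650; Lower Advocacy $2,900; South Arts $3,550. Sum = $23,300.
Difference $23,250 − $23,300 = −$50 applied to largest residents (Bellamy Workforce): Bellamy Workforce becomes $7,600.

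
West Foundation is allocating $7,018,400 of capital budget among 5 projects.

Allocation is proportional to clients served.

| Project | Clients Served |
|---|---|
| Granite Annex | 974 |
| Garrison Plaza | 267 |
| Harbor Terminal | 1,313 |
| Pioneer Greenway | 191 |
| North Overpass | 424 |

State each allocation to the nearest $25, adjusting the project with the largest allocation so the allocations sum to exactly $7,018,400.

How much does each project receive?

Combined clients served = 3,169.
Proportional shares: Granite Annex 974/3,169 × $7,018,400 = 2,157,122.63; Garrison Plaza 267/3,169 × $7,018,400 = 591,326.22; Harbor Terminal 1,313/3,169 × $7,018,400 = 2,907,907.60; Pioneer Greenway 191/3,169 × $7,018,400 = 423,008.65; North Overpass 424/3,169 × $7,018,400 = 939,034.90.
After rounding ($25): Granite Annex $2,157,125; Garrison Plaza $591,325; Harbor Terminal $2,907,900; Pioneer Greenway $423,000; North Overpass $939,025. Sum = $7,018,375.
Difference $7,018,400 − $7,018,375 = +$25 applied to largest allocation (Harbor Terminal): Harbor Terminal becomes $2,907,925.

Granite Annex: $2,157,125 | Garrison Plaza: $591,325 | Harbor Terminal: $2,907,925 | Pioneer Greenway: $423,000 | North Overpass: $939,025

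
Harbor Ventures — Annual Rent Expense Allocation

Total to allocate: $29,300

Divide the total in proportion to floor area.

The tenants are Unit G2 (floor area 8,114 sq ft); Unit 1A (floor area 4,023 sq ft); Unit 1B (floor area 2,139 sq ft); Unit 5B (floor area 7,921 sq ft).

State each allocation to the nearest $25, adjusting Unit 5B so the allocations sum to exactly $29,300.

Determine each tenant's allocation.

Combined floor area = 22,197.
Unrounded shares: Unit G2 8,114/22,197 × $29,300 = 10,710.47; Unit 1A 4,023/22,197 × $29,300 = 5,310.35; Unit 1B 2,139/22,197 × $29,300 = 2,823.48; Unit 5B 7,921/22,197 × $29,300 = 10,455.71.
At nearest $25: Unit G2 $10,700; Unit 1A $5,300; Unit 1B $2,825; Unit 5B $10,450. Sum = $29,275.
Difference $29,300 − $29,275 = +$25 applied to Unit 5B: Unit 5B becomes $10,475.

Unit G2: $10,700 · Unit 1A: $5,300 · Unit 1B: $2,825 · Unit 5B: $10,475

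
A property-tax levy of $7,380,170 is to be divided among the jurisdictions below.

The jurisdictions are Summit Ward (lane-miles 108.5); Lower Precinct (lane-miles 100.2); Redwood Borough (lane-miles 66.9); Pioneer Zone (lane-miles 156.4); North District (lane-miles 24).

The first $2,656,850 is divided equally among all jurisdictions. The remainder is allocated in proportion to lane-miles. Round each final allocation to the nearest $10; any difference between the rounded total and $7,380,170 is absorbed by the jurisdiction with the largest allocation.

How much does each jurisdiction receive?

Summit Ward: $1,655,230; Lower Precinct: $1,569,260; Redwood Borough: $1,224,330; Pioneer Zone: $2,151,380; North District: $779,970

First tranche $2,656,850 split equally: $531,370 each.
Remainder $4,723,320 by lane-miles (total 456): Summit Ward 1,123,860.13 → $1,123,860; Lower Precinct 1,037,887.42 → $1,037,890; Redwood Borough 692,960.76 → $692,960; Pioneer Zone 1,620,015.89 → $1,620,020; North District 248,595.79 → $248,600.
Rounding difference −$10 on remainder applied to Pioneer Zone.
Totals: Summit Ward $531,370 + $1,123,860 = $1,655,230; Lower Precinct $531,370 + $1,037,890 = $1,569,260; Redwood Borough $531,370 + $692,960 = $1,224,330; Pioneer Zone $531,370 + $1,620,010 = $2,151,380; North District $531,370 + $248,600 = $779,970.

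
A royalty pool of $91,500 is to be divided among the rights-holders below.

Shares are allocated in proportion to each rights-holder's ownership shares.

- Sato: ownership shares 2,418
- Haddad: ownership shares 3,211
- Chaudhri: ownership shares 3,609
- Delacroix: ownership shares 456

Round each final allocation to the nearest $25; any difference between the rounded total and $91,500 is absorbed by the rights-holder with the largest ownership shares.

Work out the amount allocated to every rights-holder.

Sato: $22,825 | Haddad: $30,300 | Chaudhri: $34,075 | Delacroix: $4,300

Sum of ownership shares: 2,418 + 3,211 + 3,609 + 456 = 9,694.
Unrounded shares: Sato 22,823.09; Haddad 30,308.08; Chaudhri 34,064.73; Delacroix 4,304.11.
Rounded to nearest $25: Sato $22,825; Haddad $30,300; Chaudhri $34,075; Delacroix $4,300. Sum = $91,500.
Rounded total matches; no reconciliation needed.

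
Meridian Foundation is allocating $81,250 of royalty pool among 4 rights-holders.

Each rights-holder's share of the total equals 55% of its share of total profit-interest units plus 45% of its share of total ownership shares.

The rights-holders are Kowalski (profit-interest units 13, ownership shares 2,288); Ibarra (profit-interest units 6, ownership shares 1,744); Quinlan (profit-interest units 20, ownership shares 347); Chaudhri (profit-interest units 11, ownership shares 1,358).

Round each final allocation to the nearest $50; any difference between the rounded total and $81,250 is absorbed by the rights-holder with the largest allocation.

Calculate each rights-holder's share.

Totals — profit-interest units 50, ownership shares 5,737.
Composite weights (55% profit-interest units + 45% ownership shares): Kowalski 0.3225; Ibarra 0.2028; Quinlan 0.2472; Chaudhri 0.2275.
Unrounded shares: Kowalski 26,200.41; Ibarra 16,477.19; Quinlan 20,086.47; Chaudhri 18,485.93.
Rounded to nearest $50: Kowalski $26,200; Ibarra $16,500; Quinlan $20,100; Chaudhri $18,500. Sum = $81,300.
Difference $81,250 − $81,300 = −$50 applied to largest allocation (Kowalski): Kowalski becomes $26,150.

Kowalski: $26,150; Ibarra: $16,500; Quinlan: $20,100; Chaudhri: $18,500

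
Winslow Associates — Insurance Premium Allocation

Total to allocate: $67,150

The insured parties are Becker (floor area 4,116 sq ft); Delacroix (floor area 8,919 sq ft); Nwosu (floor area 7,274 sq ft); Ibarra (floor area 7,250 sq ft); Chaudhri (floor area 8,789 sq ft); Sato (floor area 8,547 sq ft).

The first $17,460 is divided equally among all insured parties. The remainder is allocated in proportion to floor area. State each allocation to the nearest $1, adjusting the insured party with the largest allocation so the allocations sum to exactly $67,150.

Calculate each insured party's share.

Becker: $7,466 · Delacroix: $12,781 · Nwosu: $10,961 · Ibarra: $10,934 · Chaudhri: $12,638 · Sato: $12,370

$17,460 shared equally gives $2,910 per insured party.
Remainder $49,690 by floor area (total 44,895): Becker 4,555.61 → $4,556; Delacroix 9,871.59 → $9,872; Nwosu 8,050.90 → $8,051; Ibarra 8,024.33 → $8,024; Chaudhri 9,727.71 → $9,728; Sato 9,459.86 → $9,460.
Rounding difference −$1 on remainder applied to Delacroix.
Totals: Becker $2,910 + $4,556 = $7,466; Delacroix $2,910 + $9,871 = $12,781; Nwosu $2,910 + $8,051 = $10,961; Ibarra $2,910 + $8,024 = $10,934; Chaudhri $2,910 + $9,728 = $12,638; Sato $2,910 + $9,460 = $12,370.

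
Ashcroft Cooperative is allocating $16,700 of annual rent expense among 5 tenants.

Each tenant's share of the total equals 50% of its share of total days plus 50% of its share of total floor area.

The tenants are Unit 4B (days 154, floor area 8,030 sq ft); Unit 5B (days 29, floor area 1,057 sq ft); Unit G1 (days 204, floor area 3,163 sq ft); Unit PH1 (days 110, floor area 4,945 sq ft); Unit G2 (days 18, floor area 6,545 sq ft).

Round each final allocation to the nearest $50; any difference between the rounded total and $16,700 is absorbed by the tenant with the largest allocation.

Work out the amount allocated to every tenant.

Days total 515; floor area total 23,740.
Blended shares (50% days + 50% floor area): Unit 4B 0.3186; Unit 5B 0.0504; Unit G1 0.2647; Unit PH1 0.2109; Unit G2 0.1553.
Proportional shares: Unit 4B 5,321.26; Unit 5B 841.97; Unit G1 4,420.09; Unit PH1 3,522.79; Unit G2 2,593.90.
At nearest $50: Unit 4B $5,300; Unit 5B $850; Unit G1 $4,400; Unit PH1 $3,500; Unit G2 $2,600. Sum = $16,650.
Difference $16,700 − $16,650 = +$50 applied to largest allocation (Unit 4B): Unit 4B becomes $5,350.

Unit 4B: $5,350 | Unit 5B: $850 | Unit G1: $4,400 | Unit PH1: $3,500 | Unit G2: $2,600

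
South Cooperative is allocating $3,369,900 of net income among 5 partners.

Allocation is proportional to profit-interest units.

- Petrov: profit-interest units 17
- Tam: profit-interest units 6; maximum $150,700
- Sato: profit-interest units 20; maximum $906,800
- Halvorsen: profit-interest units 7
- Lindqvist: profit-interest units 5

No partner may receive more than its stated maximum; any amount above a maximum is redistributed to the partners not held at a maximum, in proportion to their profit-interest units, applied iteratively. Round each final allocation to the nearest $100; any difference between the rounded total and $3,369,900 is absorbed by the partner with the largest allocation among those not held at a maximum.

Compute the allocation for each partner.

Petrov: $1,355,500 | Tam: $150,700 | Sato: $906,800 | Halvorsen: $558,200 | Lindqvist: $398,700

Combined profit-interest units = 55.
Pro-rata shares before constraints: Petrov 1,041,605.45; Tam 367,625.45; Sato 1,225,418.18; Halvorsen 428,896.36; Lindqvist 306,354.55.
Held at cap: Tam ($150,700), Sato ($906,800); balance $2,312,400 reallocated over remaining profit-interest units 29.
Redistributed shares: Petrov 1,355,544.83 → $1,355,500; Halvorsen 558,165.52 → $558,200; Lindqvist 398,689.66 → $398,700.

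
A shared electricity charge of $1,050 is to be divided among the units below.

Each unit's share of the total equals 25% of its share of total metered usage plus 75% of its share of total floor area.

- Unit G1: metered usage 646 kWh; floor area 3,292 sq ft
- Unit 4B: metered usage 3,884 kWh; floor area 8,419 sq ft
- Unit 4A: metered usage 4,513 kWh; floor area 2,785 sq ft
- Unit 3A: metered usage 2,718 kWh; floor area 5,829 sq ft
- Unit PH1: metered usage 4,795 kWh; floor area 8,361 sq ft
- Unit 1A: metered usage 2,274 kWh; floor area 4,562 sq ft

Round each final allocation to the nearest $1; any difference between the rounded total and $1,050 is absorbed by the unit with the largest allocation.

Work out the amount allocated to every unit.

Metered usage total 18,830; floor area total 33,248.
Combined weights (25% metered usage + 75% floor area): Unit G1 0.0828; Unit 4B 0.2415; Unit 4A 0.1227; Unit 3A 0.1676; Unit PH1 0.2523; Unit 1A 0.1331.
Pro-rata amounts: Unit G1 86.98; Unit 4B 253.55; Unit 4A 128.88; Unit 3A 175.95; Unit PH1 264.88; Unit 1A 139.75.
Rounded to nearest $1: Unit G1 $87; Unit 4B $254; Unit 4A $129; Unit 3A $176; Unit PH1 $265; Unit 1A $140. Sum = $1,051.
Difference $1,050 − $1,051 = −$1 applied to largest allocation (Unit PH1): Unit PH1 becomes $264.

Unit G1: $87 · Unit 4B: $254 · Unit 4A: $129 · Unit 3A: $176 · Unit PH1: $264 · Unit 1A: $140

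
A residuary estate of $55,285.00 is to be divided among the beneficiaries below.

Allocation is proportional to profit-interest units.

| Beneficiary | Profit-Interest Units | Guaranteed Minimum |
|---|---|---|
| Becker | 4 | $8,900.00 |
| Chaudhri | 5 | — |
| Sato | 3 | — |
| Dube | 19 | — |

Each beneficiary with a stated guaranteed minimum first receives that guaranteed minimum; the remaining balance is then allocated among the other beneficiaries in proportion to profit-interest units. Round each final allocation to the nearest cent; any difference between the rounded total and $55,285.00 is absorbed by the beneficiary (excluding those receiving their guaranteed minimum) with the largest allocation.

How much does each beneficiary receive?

Fund the minimums — Becker $8,900.00. Balance $46,385.00.
Balance split over remaining profit-interest units 27: Chaudhri 8,589.8148 → $8,589.81; Sato 5,153.8889 → $5,153.89; Dube 32,641.2963 → $32,641.30.

Becker: $8,900.00; Chaudhri: $8,589.81; Sato: $5,153.89; Dube: $32,641.30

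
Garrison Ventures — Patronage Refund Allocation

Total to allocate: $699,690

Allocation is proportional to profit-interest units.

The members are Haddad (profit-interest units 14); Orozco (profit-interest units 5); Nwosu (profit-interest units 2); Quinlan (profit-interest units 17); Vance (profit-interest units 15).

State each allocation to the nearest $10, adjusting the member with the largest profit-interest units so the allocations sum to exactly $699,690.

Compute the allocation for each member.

Haddad: $184,820 | Orozco: $66,010 | Nwosu: $26,400 | Quinlan: $224,430 | Vance: $198,030

Profit-interest units total: 14 + 5 + 2 + 17 + 15 = 53.
Raw shares: Haddad 184,823.77; Orozco 66,008.49; Nwosu 26,403.40; Quinlan 224,428.87; Vance 198,025.47.
At nearest $10: Haddad $184,820; Orozco $66,010; Nwosu $26,400; Quinlan $224,430; Vance $198,030. Sum = $699,690.
Rounded total matches; no reconciliation needed.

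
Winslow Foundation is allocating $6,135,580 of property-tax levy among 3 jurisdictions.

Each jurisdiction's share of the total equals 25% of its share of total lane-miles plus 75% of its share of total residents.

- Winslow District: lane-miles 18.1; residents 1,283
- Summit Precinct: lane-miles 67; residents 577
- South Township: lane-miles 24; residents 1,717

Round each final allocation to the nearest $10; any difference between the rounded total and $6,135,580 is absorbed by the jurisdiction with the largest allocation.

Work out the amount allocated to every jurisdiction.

Lane-miles total 109.1; residents total 3,577.
Blended shares (25% lane-miles + 75% residents): Winslow District 0.3105; Summit Precinct 0.2745; South Township 0.4150.
Unrounded shares: Winslow District 1,905,012.02; Summit Precinct 1,684,278.94; South Township 2,546,289.04.
After rounding ($10): Winslow District $1,905,010; Summit Precinct $1,684,280; South Township $2,546,290. Sum = $6,135,580.
No rounding difference to absorb.

Winslow District: $1,905,010; Summit Precinct: $1,684,280; South Township: $2,546,290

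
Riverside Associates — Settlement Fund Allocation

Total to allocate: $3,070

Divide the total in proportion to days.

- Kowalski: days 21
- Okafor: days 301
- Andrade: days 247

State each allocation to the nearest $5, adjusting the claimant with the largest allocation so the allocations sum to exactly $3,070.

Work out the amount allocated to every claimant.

Kowalski: $115 · Okafor: $1,620 · Andrade: $1,335

Total days = 569.
Pro-rata amounts: Kowalski 21/569 × $3,070 = 113.30; Okafor 301/569 × $3,070 = 1,624.02; Andrade 247/569 × $3,070 = 1,332.67.
After rounding ($5): Kowalski $115; Okafor $1,625; Andrade $1,335. Sum = $3,075.
Difference $3,070 − $3,075 = −$5 applied to largest allocation (Okafor): Okafor becomes $1,620.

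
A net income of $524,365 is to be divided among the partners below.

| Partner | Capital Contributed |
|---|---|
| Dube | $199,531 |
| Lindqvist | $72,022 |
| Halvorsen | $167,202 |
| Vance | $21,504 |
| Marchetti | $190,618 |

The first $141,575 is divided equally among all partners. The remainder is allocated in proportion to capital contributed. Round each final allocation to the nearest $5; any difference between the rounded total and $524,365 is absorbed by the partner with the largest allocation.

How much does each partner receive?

First tranche $141,575 split equally: $28,315 each.
Remainder $382,790 by capital contributed (total 650,877): Dube 117,347.01 → $117,345; Lindqvist 42,357.16 → $42,355; Halvorsen 98,333.87 → $98,335; Vance 12,646.81 → $12,645; Marchetti 112,105.15 → $112,105.
Rounding difference +$5 on remainder applied to Dube.
Totals: Dube $28,315 + $117,350 = $145,665; Lindqvist $28,315 + $42,355 = $70,670; Halvorsen $28,315 + $98,335 = $126,650; Vance $28,315 + $12,645 = $40,960; Marchetti $28,315 + $112,105 = $140,420.

Dube: $145,665 · Lindqvist: $70,670 · Halvorsen: $126,650 · Vance: $40,960 · Marchetti: $140,420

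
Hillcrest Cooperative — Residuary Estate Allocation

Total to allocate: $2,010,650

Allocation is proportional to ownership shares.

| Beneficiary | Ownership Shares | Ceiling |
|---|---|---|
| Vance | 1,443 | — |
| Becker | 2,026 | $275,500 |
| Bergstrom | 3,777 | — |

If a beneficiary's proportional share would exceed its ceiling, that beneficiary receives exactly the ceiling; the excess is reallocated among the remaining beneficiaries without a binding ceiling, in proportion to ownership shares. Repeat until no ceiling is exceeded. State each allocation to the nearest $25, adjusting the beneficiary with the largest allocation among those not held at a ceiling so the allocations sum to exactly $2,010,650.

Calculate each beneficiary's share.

Vance: $479,650 | Becker: $275,500 | Bergstrom: $1,255,500

Ownership shares total: 7,246.
Proportional shares (ignoring caps): Vance 400,409.60; Becker 562,182.85; Bergstrom 1,048,057.56.
Cap binds for Becker ($275,500); residual $1,735,150 reallocated over remaining ownership shares 5,220.
Redistributed shares: Vance 479,659.28 → $479,650; Bergstrom 1,255,490.72 → $1,255,500.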